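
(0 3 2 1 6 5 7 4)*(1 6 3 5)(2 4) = (0 5 7 2 6 1 3 4)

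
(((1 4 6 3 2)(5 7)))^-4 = (1 4 6 3 2)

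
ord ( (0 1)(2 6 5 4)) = 4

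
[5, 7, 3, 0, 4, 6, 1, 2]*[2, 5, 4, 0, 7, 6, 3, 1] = [6, 1, 0, 2, 7, 3, 5, 4]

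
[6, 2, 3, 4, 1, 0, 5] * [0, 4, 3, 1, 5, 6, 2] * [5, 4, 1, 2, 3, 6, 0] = [1, 2, 4, 6, 3, 5, 0]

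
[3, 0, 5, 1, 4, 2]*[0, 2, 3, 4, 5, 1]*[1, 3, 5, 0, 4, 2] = [4, 1, 3, 5, 2, 0]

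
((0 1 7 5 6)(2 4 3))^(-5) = (2 4 3)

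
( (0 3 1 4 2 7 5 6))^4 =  (0 2)(1 5)(3 7)(4 6)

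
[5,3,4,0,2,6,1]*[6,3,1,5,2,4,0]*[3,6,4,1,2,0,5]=[2,0,4,5,6,3,1]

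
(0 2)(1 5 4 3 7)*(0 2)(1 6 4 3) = (1 5 3 7 6 4)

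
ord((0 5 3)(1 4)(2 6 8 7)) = 12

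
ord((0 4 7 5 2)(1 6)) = 10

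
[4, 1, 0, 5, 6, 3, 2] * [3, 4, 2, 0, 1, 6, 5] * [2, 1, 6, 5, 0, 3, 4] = [1, 0, 5, 4, 3, 2, 6]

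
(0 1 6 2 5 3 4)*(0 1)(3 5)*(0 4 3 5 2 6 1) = (0 4)(2 5)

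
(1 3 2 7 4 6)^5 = (1 6 4 7 2 3)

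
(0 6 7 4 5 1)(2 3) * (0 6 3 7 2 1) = (0 3 1 6 2 7 4 5)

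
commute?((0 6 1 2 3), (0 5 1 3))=no:(0 6 1 2 3) * (0 5 1 3)=(0 6 3 5 1 2), (0 5 1 3) * (0 6 1 2 3)=(0 5 2 3 6 1)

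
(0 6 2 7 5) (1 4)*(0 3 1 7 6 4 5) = (0 4 7) (1 5 3) (2 6) 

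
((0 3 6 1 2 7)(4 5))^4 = (0 2 6)(1 3 7)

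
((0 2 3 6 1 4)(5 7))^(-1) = (0 4 1 6 3 2)(5 7)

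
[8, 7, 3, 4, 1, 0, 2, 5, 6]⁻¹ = [5, 4, 6, 2, 3, 7, 8, 1, 0]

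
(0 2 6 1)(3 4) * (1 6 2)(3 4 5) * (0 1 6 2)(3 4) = (0 6 2)(3 5 4)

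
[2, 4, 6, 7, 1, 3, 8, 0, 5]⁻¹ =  [7, 4, 0, 5, 1, 8, 2, 3, 6]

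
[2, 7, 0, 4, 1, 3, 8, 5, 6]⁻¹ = [2, 4, 0, 5, 3, 7, 8, 1, 6]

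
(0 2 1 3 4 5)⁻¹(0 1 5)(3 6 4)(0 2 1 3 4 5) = (0 2 3)(4 6 5)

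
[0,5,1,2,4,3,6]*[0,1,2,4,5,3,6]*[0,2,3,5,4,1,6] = [0,5,2,3,1,4,6]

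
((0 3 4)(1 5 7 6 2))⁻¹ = (0 4 3)(1 2 6 7 5)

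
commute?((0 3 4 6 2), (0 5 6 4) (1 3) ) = no:(0 3 4 6 2) * (0 5 6 4) (1 3) = (0 1 3) (2 5 6), (0 5 6 4) (1 3) * (0 3 4 6 2) = (0 5 2) (1 4 3) 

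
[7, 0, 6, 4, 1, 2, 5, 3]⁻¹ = [1, 4, 5, 7, 3, 6, 2, 0]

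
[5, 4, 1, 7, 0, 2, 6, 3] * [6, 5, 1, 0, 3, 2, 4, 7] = [2, 3, 5, 7, 6, 1, 4, 0]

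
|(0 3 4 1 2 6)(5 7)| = 6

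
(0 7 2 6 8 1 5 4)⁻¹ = (0 4 5 1 8 6 2 7)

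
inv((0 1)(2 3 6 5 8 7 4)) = (0 1)(2 4 7 8 5 6 3)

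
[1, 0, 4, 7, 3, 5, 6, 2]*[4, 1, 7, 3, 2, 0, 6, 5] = [1, 4, 2, 5, 3, 0, 6, 7]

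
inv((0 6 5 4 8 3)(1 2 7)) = (0 3 8 4 5 6)(1 7 2)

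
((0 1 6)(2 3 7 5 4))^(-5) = (0 1 6)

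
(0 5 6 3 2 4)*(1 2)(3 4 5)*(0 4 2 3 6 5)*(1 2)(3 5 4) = (0 6 1 5 4 3 2)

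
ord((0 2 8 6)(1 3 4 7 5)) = 20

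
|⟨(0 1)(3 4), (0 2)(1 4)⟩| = 10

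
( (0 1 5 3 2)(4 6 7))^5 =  (4 7 6)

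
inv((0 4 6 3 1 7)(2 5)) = (0 7 1 3 6 4)(2 5)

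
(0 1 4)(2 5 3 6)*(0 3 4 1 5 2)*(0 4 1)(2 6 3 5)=(0 2 6 4 5 1)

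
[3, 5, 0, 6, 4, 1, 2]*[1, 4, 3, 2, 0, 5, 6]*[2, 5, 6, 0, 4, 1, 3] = [6, 1, 5, 3, 2, 4, 0]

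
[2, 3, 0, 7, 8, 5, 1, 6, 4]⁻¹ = [2, 6, 0, 1, 8, 5, 7, 3, 4]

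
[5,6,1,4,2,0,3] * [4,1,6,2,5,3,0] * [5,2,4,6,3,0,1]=[6,5,2,0,1,3,4]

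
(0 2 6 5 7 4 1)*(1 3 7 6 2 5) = (0 5 6 1)(3 7 4)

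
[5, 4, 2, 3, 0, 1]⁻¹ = [4, 5, 2, 3, 1, 0]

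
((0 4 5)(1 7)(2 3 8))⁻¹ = (0 5 4)(1 7)(2 8 3)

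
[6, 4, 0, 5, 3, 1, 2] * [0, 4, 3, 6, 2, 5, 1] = [1, 2, 0, 5, 6, 4, 3]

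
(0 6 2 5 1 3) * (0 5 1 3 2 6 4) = (0 4)(1 2)(3 5)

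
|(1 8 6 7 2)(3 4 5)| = 15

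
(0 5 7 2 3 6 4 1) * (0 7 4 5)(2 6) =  (1 7 6 5 4)(2 3)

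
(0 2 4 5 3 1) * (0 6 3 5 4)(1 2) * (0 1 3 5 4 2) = (0 3)(1 6 5 4 2)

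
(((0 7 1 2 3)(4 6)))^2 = (0 1 3 7 2)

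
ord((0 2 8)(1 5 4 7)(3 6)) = 12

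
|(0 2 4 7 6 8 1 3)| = 8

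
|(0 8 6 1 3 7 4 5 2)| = 9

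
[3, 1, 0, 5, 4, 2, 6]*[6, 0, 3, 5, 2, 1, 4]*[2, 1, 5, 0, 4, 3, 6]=[3, 2, 6, 1, 5, 0, 4]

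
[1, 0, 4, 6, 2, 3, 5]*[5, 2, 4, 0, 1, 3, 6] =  [2, 5, 1, 6, 4, 0, 3]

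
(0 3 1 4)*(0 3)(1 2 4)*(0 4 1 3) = (0 4)(1 3 2)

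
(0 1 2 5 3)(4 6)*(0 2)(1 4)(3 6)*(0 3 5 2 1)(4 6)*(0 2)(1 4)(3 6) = (0 3 4 5 1 6 2)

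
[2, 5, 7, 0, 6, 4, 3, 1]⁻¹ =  [3, 7, 0, 6, 5, 1, 4, 2]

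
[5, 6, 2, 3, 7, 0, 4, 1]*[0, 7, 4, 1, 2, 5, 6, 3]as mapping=[0→5, 1→6, 2→4, 3→1, 4→3, 5→0, 6→2, 7→7]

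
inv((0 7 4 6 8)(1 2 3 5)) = (0 8 6 4 7)(1 5 3 2)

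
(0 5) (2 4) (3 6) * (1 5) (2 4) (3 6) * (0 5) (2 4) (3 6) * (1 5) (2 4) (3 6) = (0 5 1) 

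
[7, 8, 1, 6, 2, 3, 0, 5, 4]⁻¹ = [6, 2, 4, 5, 8, 7, 3, 0, 1]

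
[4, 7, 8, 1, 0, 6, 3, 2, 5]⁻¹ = [4, 3, 7, 6, 0, 8, 5, 1, 2]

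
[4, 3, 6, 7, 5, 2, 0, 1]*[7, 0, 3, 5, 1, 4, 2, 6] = [1, 5, 2, 6, 4, 3, 7, 0]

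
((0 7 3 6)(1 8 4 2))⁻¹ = (0 6 3 7)(1 2 4 8)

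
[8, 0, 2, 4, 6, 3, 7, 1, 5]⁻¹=[1, 7, 2, 5, 3, 8, 4, 6, 0]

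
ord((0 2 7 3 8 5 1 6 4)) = 9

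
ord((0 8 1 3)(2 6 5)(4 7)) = 12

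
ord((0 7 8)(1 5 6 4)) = 12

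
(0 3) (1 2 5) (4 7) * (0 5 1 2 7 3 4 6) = (0 4 3 5 2 1 7 6) 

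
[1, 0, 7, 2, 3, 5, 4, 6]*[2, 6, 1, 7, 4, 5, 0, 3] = [6, 2, 3, 1, 7, 5, 4, 0]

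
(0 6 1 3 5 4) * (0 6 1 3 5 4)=(0 1 5)(3 4 6)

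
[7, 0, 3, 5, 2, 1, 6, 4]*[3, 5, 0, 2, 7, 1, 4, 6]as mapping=[0→6, 1→3, 2→2, 3→1, 4→0, 5→5, 6→4, 7→7]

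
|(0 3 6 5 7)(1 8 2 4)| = 20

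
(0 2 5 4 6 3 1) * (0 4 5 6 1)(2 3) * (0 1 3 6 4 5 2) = (0 6)(1 5 2 4 3)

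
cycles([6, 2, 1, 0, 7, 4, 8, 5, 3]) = (0 6 8 3)(1 2)(4 7 5)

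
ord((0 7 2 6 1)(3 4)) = 10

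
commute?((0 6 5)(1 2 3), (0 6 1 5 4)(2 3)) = no:(0 6 5)(1 2 3)*(0 6 1 5 4)(2 3) = (0 1 3 5 6 4), (0 6 1 5 4)(2 3)*(0 6 5)(1 2 3) = (0 5 4 6 2 1)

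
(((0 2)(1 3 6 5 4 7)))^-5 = (0 2)(1 3 6 5 4 7)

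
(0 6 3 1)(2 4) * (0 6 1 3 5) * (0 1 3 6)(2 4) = (0 3 6 5 1)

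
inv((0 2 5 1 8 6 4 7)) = (0 7 4 6 8 1 5 2)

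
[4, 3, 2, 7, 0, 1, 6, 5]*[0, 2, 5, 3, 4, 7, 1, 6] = [4, 3, 5, 6, 0, 2, 1, 7]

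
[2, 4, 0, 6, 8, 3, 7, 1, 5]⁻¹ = [2, 7, 0, 5, 1, 8, 3, 6, 4]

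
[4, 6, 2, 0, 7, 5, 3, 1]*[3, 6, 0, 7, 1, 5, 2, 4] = [1, 2, 0, 3, 4, 5, 7, 6]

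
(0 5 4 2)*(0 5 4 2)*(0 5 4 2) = (0 2 4 5)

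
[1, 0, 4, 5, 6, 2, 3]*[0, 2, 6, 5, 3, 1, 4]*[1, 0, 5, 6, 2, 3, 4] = [5, 1, 6, 0, 2, 4, 3]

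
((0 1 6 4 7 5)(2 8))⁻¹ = (0 5 7 4 6 1)(2 8)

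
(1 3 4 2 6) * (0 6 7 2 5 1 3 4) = (0 6 3)(1 4 5)(2 7)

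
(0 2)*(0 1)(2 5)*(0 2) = (0 5)(1 2)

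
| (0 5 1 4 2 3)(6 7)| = 6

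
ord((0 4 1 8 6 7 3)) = 7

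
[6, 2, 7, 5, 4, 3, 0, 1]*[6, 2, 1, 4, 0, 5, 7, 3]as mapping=[0→7, 1→1, 2→3, 3→5, 4→0, 5→4, 6→6, 7→2]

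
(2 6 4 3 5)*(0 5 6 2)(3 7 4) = (0 5)(3 6)(4 7)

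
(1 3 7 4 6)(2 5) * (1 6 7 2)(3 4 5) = (1 4 7 5)(2 3)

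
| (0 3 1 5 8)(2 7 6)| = 15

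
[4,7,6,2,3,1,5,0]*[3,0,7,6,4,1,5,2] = [4,2,5,7,6,0,1,3]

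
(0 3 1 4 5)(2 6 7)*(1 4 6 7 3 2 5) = (0 2 7 5)(1 6 3 4)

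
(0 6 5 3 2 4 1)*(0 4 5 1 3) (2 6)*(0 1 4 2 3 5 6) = (0 3) (1 2 6 4 5) 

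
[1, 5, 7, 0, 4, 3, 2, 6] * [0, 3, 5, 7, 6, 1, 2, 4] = [3, 1, 4, 0, 6, 7, 5, 2]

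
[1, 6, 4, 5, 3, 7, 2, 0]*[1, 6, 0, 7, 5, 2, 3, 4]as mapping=[0→6, 1→3, 2→5, 3→2, 4→7, 5→4, 6→0, 7→1]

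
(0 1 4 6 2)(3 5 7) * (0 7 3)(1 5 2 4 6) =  (0 5 3 2 7)(1 6 4)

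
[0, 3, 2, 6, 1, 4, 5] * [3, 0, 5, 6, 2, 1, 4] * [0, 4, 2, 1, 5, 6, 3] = [1, 3, 6, 5, 0, 2, 4]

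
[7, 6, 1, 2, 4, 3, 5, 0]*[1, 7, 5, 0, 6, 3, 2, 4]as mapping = [0→4, 1→2, 2→7, 3→5, 4→6, 5→0, 6→3, 7→1]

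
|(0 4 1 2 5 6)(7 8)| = 6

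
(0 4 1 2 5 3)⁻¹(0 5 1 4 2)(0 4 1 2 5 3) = (1 5 4 3 2)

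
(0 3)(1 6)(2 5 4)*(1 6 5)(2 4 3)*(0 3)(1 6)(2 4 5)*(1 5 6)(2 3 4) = (0 2 1 3 4 6 5)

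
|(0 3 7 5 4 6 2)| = 7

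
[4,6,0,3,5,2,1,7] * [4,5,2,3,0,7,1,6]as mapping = [0→0,1→1,2→4,3→3,4→7,5→2,6→5,7→6]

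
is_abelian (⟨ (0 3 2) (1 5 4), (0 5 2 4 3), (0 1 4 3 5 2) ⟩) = no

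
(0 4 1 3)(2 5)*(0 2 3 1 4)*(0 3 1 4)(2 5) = (0 3 5 1 4)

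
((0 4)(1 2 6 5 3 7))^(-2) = (1 3 6)(2 7 5)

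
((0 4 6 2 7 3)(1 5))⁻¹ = (0 3 7 2 6 4)(1 5)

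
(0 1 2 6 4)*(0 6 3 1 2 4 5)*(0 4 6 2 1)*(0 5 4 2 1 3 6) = (0 3 5 2 6 4 1)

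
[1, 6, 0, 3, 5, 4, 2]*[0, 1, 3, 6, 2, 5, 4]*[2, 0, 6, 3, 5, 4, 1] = [0, 5, 2, 1, 4, 6, 3]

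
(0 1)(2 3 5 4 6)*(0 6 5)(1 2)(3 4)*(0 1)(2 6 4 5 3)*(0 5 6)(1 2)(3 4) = (1 3 2 6 5)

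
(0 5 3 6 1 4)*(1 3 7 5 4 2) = (0 4)(1 2)(3 6)(5 7)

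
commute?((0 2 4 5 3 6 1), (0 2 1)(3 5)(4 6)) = no:(0 2 4 5 3 6 1)*(0 2 1)(3 5)(4 6) = (0 1 2 6)(3 4), (0 2 1)(3 5)(4 6)*(0 2 4 5 3 6 1) = (0 4 1 2)(5 6)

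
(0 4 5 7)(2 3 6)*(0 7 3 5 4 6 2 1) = (0 6 1)(2 5 3)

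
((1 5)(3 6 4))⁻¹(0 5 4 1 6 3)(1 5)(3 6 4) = (0 1 3 5 4 6)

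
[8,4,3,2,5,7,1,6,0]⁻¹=[8,6,3,2,1,4,7,5,0]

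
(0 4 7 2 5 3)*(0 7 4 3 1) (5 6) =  (0 3 7 2 6 5 1) 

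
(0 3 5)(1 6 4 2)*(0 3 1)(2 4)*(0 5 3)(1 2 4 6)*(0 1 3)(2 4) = (0 4 6 2 5 1 3)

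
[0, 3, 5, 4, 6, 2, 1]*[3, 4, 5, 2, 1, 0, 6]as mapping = [0→3, 1→2, 2→0, 3→1, 4→6, 5→5, 6→4]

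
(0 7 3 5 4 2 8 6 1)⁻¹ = (0 1 6 8 2 4 5 3 7)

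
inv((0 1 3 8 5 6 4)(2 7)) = (0 4 6 5 8 3 1)(2 7)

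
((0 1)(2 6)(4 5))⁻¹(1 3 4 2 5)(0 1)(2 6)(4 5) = (0 3 5 6 4)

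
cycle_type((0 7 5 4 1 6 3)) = 7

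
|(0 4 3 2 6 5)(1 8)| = 6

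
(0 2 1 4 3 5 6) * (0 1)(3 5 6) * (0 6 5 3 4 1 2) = (2 6)(3 5 4)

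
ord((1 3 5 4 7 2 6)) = 7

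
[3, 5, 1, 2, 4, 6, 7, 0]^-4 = [1, 7, 6, 5, 4, 0, 3, 2]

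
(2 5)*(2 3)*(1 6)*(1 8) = (1 6 8)(2 5 3)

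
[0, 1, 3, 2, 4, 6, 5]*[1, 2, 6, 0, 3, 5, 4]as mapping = [0→1, 1→2, 2→0, 3→6, 4→3, 5→4, 6→5]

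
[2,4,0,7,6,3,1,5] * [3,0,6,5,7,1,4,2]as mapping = [0→6,1→7,2→3,3→2,4→4,5→5,6→0,7→1]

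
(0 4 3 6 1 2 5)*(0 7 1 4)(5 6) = (1 2 6 4 3 5 7)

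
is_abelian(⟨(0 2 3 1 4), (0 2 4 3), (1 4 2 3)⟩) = no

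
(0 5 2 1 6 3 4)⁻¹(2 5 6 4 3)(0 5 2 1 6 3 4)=(0 4 1 2 3)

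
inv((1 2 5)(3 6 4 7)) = (1 5 2)(3 7 4 6)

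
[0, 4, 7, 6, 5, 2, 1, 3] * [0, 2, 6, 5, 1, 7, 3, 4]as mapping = [0→0, 1→1, 2→4, 3→3, 4→7, 5→6, 6→2, 7→5]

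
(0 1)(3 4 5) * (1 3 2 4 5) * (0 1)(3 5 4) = (0 5 2 3 4)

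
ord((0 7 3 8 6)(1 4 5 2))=20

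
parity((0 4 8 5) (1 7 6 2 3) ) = odd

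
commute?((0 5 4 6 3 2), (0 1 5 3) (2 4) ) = no:(0 5 4 6 3 2) * (0 1 5 3) (2 4) = (0 3 4 6) (1 5 2), (0 1 5 3) (2 4) * (0 5 4 6 3 2) = (0 1 4) (2 6 3 5) 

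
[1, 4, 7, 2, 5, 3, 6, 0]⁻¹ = [7, 0, 3, 5, 1, 4, 6, 2]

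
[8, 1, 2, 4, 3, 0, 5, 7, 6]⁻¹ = [5, 1, 2, 4, 3, 6, 8, 7, 0]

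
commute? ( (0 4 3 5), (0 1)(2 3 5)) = no: (0 4 3 5)*(0 1)(2 3 5) = (0 4 5 1)(2 3), (0 1)(2 3 5)*(0 4 3 5) = (0 1 4 3)(2 5)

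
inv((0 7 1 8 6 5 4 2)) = (0 2 4 5 6 8 1 7)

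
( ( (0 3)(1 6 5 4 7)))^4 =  (1 7 4 5 6)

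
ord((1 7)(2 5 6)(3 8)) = 6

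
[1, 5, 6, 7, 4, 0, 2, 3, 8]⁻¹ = [5, 0, 6, 7, 4, 1, 2, 3, 8]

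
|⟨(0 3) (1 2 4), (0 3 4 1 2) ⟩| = 120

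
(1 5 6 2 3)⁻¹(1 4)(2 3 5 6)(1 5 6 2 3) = (1 6 2 3)(4 5)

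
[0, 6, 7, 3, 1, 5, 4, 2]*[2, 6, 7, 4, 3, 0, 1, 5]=[2, 1, 5, 4, 6, 0, 3, 7]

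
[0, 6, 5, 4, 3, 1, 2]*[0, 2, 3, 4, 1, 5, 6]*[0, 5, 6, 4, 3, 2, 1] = [0, 1, 2, 5, 3, 6, 4]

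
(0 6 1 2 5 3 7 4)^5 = (0 3 1 4 5 6 7 2)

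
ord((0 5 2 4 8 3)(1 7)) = 6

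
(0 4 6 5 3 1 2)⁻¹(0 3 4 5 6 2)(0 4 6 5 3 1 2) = (0 4 1 6 3 5)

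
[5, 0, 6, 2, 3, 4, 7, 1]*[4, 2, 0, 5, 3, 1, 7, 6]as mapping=[0→1, 1→4, 2→7, 3→0, 4→5, 5→3, 6→6, 7→2]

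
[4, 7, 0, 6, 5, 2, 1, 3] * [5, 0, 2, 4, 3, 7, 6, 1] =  [3, 1, 5, 6, 7, 2, 0, 4]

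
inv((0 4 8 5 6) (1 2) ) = (0 6 5 8 4) (1 2) 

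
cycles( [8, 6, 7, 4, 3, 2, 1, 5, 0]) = (0 8)(1 6)(2 7 5)(3 4)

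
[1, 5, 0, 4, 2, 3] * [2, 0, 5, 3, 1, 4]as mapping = [0→0, 1→4, 2→2, 3→1, 4→5, 5→3]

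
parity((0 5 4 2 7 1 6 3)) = odd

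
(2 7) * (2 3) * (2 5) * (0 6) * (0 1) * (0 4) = (0 6 1 4)(2 7 3 5)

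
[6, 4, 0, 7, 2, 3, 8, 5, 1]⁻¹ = [2, 8, 4, 5, 1, 7, 0, 3, 6]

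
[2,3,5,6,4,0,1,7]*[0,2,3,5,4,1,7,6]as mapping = [0→3,1→5,2→1,3→7,4→4,5→0,6→2,7→6]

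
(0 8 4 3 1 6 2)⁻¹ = (0 2 6 1 3 4 8)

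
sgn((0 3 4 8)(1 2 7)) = -1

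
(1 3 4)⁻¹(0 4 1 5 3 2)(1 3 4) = (0 1 3 5 4 2)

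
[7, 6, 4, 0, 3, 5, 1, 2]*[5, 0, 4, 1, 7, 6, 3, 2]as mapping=[0→2, 1→3, 2→7, 3→5, 4→1, 5→6, 6→0, 7→4]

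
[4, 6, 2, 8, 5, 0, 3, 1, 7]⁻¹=[5, 7, 2, 6, 0, 4, 1, 8, 3]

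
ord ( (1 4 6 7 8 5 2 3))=8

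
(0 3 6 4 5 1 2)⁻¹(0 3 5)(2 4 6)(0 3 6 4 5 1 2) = (0 5 4)(1 3 6)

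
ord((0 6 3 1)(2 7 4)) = 12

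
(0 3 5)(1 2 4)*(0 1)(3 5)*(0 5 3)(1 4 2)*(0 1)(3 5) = (0 5 4 3 1)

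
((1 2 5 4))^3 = (1 4 5 2)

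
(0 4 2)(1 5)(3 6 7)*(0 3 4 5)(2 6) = (0 5 1)(2 3)(4 6 7)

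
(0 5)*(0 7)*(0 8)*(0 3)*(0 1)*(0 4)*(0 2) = (0 5 7 8 3 1 4 2)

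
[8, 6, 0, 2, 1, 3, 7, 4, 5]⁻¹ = [2, 4, 3, 5, 7, 8, 1, 6, 0]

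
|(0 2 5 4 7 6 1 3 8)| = 9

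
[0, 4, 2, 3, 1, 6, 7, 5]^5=[0, 4, 2, 3, 1, 7, 5, 6]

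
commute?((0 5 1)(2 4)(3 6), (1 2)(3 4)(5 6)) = no:(0 5 1)(2 4)(3 6) * (1 2)(3 4)(5 6) = (0 6 4 1)(2 3 5), (1 2)(3 4)(5 6) * (0 5 1)(2 4)(3 6) = (0 5 3 2)(1 4 6)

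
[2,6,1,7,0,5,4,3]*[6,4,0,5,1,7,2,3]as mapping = [0→0,1→2,2→4,3→3,4→6,5→7,6→1,7→5]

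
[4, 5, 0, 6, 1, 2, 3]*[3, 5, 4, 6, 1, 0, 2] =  [1, 0, 3, 2, 5, 4, 6]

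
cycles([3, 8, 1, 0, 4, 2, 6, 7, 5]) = (0 3)(1 8 5 2)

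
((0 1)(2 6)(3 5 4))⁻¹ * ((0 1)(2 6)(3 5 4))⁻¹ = (3 5 4)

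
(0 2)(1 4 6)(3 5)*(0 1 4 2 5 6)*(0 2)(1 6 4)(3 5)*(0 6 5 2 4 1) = (0 3 1 6)(2 5)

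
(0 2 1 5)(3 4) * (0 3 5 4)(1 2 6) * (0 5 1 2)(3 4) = (0 6 2)(1 3 5 4)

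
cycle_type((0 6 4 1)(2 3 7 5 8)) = 4.5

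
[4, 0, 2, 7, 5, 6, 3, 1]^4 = [3, 6, 2, 4, 7, 1, 0, 5]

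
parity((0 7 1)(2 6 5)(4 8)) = odd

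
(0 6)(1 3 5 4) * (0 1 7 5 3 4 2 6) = (1 4 7 5 2 6)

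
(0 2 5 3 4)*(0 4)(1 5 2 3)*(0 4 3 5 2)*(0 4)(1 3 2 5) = (0 1 5 3)(2 4)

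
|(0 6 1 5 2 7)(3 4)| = 6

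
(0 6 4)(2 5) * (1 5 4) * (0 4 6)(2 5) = (1 2 6)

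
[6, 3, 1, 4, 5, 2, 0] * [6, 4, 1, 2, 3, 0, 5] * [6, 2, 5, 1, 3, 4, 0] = [4, 5, 3, 1, 6, 2, 0]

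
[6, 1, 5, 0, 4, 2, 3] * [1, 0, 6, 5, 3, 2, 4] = [4, 0, 2, 1, 3, 6, 5]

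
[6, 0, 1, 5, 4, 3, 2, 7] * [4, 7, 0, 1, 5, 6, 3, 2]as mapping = [0→3, 1→4, 2→7, 3→6, 4→5, 5→1, 6→0, 7→2]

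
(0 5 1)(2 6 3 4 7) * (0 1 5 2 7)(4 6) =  (0 2 4)(3 6)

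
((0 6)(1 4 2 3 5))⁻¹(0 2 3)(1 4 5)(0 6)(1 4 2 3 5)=(1 4 2)(3 5 6)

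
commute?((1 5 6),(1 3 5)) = no:(1 5 6)*(1 3 5) = (3 5 6),(1 3 5)*(1 5 6) = (1 3 6)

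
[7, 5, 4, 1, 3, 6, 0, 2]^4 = [3, 7, 5, 0, 6, 2, 4, 1]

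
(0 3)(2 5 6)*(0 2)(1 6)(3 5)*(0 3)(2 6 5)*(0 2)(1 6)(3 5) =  (1 3)(5 6)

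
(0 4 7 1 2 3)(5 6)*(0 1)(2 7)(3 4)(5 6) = (0 3 1 7)(2 4)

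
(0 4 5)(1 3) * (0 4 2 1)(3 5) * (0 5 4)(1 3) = (0 2 3 5)(1 4)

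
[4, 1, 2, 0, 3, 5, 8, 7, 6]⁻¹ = [3, 1, 2, 4, 0, 5, 8, 7, 6]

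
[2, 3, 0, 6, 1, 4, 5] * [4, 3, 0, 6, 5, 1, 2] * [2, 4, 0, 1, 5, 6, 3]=[2, 3, 5, 0, 1, 6, 4]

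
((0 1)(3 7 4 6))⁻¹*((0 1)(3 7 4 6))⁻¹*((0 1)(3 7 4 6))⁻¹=(0 1)(3 7 4 6)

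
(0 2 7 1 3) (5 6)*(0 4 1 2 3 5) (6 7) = (0 3 4 1 5 7 2 6) 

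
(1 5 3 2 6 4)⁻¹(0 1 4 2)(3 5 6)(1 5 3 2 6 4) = (0 5 1 6)(2 3 4)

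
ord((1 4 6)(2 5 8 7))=12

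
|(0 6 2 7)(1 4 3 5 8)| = 20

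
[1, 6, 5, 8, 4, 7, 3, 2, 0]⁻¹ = [8, 0, 7, 6, 4, 2, 1, 5, 3]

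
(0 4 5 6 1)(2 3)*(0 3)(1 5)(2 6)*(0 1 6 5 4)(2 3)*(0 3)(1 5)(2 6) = (0 3 1 6 4 2 5)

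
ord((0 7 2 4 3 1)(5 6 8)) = 6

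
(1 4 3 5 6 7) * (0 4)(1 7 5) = (0 4 3 1)(5 6)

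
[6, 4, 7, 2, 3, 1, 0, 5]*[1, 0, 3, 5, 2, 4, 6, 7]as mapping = [0→6, 1→2, 2→7, 3→3, 4→5, 5→0, 6→1, 7→4]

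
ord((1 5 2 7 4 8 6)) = 7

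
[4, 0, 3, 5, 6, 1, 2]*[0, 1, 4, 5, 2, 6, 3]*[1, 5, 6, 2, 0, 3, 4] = [6, 1, 3, 4, 2, 5, 0]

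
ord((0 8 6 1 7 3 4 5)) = 8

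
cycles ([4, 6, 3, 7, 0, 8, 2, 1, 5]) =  (0 4)(1 6 2 3 7)(5 8)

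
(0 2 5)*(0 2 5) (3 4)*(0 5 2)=(0 2 5) (3 4) 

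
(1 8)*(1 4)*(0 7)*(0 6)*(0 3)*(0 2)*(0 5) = (0 7 6 3 2 5)(1 8 4)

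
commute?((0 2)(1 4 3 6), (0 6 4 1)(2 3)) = no:(0 2)(1 4 3 6)*(0 6 4 1)(2 3) = (0 3 4 2 6), (0 6 4 1)(2 3)*(0 2)(1 4 3 6) = (0 1 2 6 3)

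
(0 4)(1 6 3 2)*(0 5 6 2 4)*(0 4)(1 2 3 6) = (0 4 5 1 3)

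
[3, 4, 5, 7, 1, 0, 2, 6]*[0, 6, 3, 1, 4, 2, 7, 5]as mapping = [0→1, 1→4, 2→2, 3→5, 4→6, 5→0, 6→3, 7→7]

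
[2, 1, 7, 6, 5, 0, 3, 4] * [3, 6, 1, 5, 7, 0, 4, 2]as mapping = [0→1, 1→6, 2→2, 3→4, 4→0, 5→3, 6→5, 7→7]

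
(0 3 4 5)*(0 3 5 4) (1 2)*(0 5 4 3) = (0 4 3 5) (1 2) 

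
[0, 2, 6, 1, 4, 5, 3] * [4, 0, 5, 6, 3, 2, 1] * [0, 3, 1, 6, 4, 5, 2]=[4, 5, 3, 0, 6, 1, 2]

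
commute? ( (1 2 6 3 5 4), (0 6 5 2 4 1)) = no: (1 2 6 3 5 4) * (0 6 5 2 4 1) = (0 6 3 2 5 1 4), (0 6 5 2 4 1) * (1 2 6 3 5 4) = (0 3 5 6 4 2 1)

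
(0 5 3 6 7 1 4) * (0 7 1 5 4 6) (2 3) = (0 4 7 5 2 3) (1 6) 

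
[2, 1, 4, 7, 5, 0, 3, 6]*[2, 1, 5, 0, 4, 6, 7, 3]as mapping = [0→5, 1→1, 2→4, 3→3, 4→6, 5→2, 6→0, 7→7]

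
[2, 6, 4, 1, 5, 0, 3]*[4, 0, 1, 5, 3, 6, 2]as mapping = [0→1, 1→2, 2→3, 3→0, 4→6, 5→4, 6→5]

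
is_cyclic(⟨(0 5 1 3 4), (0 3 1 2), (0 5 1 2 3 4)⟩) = no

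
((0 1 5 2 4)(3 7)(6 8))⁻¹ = (0 4 2 5 1)(3 7)(6 8)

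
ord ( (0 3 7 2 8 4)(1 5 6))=6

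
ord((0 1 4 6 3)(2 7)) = 10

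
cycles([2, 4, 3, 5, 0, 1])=(0 2 3 5 1 4)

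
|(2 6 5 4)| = 4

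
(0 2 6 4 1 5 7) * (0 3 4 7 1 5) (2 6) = (0 6 7 3 4 5 1) 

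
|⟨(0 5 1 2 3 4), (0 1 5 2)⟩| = 120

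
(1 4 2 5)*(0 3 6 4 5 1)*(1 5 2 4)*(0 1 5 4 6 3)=(1 2 4 6 5)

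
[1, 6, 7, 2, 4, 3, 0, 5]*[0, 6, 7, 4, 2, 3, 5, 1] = [6, 5, 1, 7, 2, 4, 0, 3]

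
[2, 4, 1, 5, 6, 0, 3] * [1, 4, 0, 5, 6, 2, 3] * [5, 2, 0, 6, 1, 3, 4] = [5, 4, 1, 0, 6, 2, 3] 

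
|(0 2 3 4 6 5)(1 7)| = 6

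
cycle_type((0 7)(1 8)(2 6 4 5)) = 2^2.4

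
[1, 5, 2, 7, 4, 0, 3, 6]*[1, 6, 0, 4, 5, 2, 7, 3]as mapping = [0→6, 1→2, 2→0, 3→3, 4→5, 5→1, 6→4, 7→7]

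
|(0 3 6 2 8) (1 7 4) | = 15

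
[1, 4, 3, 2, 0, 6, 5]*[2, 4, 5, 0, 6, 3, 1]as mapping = [0→4, 1→6, 2→0, 3→5, 4→2, 5→1, 6→3]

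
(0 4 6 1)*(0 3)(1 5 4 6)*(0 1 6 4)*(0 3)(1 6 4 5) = (0 5 3 6 1)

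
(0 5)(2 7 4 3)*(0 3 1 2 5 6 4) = (0 6 4 1 2 7)(3 5)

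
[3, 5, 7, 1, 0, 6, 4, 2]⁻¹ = [4, 3, 7, 0, 6, 1, 5, 2]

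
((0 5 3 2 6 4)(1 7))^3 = (0 2)(1 7)(3 4)(5 6)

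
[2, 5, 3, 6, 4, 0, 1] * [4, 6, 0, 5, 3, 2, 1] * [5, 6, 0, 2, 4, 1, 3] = [5, 0, 1, 6, 2, 4, 3]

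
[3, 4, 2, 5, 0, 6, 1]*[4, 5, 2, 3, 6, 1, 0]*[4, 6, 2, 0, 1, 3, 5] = [0, 5, 2, 6, 1, 4, 3]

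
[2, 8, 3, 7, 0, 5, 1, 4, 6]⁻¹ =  [4, 6, 0, 2, 7, 5, 8, 3, 1]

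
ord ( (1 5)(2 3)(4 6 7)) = 6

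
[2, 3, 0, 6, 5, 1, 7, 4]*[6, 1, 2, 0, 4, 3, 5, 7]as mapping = [0→2, 1→0, 2→6, 3→5, 4→3, 5→1, 6→7, 7→4]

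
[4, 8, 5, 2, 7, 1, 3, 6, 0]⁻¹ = [8, 5, 3, 6, 0, 2, 7, 4, 1]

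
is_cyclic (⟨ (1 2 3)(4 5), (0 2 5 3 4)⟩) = no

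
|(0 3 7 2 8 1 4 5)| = 8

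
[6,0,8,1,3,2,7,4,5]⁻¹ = [1,3,5,4,7,8,0,6,2]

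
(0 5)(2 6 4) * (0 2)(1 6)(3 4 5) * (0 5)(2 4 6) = (0 3 6)(1 2)(4 5)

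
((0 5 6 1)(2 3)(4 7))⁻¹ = (0 1 6 5)(2 3)(4 7)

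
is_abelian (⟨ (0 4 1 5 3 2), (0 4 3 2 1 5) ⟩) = no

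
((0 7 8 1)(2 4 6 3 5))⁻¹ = (0 1 8 7)(2 5 3 6 4)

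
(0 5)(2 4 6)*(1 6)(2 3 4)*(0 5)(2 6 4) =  (1 4)(2 6 3)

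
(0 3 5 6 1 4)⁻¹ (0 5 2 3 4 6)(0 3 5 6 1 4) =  (0 1 3 6 2 5)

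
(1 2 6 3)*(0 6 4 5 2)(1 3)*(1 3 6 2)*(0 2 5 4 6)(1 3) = (0 5 3)(1 2 6)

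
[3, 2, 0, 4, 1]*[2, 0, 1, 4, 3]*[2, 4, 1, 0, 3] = [3, 4, 1, 0, 2]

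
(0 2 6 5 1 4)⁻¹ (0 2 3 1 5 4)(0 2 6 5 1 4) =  (0 2 6 3 4 1)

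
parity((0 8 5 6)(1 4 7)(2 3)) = even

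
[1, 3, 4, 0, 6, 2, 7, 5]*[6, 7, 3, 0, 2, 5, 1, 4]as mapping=[0→7, 1→0, 2→2, 3→6, 4→1, 5→3, 6→4, 7→5]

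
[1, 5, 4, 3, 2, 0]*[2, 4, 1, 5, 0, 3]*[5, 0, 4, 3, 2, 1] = [2, 3, 5, 1, 0, 4] 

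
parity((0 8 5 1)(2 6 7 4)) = even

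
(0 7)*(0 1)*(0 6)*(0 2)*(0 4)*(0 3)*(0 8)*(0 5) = (0 7 1 6 2 4 3 8 5)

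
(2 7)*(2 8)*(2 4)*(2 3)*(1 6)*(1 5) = (1 6 5)(2 7 8 4 3)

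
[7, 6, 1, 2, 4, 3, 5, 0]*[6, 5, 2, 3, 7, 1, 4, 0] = [0, 4, 5, 2, 7, 3, 1, 6]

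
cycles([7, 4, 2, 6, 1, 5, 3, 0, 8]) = (0 7)(1 4)(3 6)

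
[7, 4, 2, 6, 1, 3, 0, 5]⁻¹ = [6, 4, 2, 5, 1, 7, 3, 0]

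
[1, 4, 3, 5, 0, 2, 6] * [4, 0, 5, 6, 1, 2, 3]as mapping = [0→0, 1→1, 2→6, 3→2, 4→4, 5→5, 6→3]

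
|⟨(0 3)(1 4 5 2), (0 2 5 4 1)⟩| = 360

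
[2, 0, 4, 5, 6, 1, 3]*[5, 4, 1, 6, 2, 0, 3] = [1, 5, 2, 0, 3, 4, 6] 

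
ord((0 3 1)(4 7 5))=3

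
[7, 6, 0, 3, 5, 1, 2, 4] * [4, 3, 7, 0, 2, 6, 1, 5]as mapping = [0→5, 1→1, 2→4, 3→0, 4→6, 5→3, 6→7, 7→2]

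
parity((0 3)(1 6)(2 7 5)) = even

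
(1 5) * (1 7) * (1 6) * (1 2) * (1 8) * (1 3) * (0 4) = (0 4)(1 5 7 6 2 8 3)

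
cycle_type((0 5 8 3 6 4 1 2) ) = 8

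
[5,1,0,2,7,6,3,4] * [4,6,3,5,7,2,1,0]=[2,6,4,3,0,1,5,7]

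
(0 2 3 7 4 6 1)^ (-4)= (0 7 1 3 6 2 4)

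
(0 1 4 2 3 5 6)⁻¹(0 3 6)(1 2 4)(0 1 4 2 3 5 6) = (0 1 5)(2 4 3)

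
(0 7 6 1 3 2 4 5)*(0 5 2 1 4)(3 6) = (0 7 3 1 6 4 2)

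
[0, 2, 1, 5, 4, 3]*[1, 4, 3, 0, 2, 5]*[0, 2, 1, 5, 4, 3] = [2, 5, 4, 3, 1, 0]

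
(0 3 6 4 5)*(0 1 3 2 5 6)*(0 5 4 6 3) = (0 2 4 3 5 1)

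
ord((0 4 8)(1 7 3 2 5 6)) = 6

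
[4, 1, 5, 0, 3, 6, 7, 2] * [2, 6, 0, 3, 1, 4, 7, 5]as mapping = [0→1, 1→6, 2→4, 3→2, 4→3, 5→7, 6→5, 7→0]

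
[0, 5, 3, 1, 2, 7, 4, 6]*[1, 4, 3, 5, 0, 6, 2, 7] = [1, 6, 5, 4, 3, 7, 0, 2] 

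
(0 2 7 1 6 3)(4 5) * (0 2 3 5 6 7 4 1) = (0 3 2 4 6 5 1 7)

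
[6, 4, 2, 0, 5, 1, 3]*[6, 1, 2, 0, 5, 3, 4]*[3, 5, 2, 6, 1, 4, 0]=[1, 4, 2, 0, 6, 5, 3]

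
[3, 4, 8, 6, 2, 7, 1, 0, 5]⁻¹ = [7, 6, 4, 0, 1, 8, 3, 5, 2]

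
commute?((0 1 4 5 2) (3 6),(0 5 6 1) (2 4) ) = no:(0 1 4 5 2) (3 6)*(0 5 6 1) (2 4) = (1 2 5 4 6 3),(0 5 6 1) (2 4)*(0 1 4 5 2) (3 6) = (0 2 5 3 6 4) 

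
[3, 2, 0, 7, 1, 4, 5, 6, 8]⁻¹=[2, 4, 1, 0, 5, 6, 7, 3, 8]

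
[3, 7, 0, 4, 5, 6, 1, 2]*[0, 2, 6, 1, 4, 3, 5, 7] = [1, 7, 0, 4, 3, 5, 2, 6]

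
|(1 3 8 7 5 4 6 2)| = 8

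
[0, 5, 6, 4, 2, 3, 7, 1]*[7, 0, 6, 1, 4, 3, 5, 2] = [7, 3, 5, 4, 6, 1, 2, 0]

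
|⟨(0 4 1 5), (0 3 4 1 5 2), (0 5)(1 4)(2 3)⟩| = 120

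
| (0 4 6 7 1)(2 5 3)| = 15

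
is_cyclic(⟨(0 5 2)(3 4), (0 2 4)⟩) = no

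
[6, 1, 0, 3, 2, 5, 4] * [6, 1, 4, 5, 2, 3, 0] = [0, 1, 6, 5, 4, 3, 2]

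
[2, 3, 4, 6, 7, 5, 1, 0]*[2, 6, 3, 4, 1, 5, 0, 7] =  [3, 4, 1, 0, 7, 5, 6, 2]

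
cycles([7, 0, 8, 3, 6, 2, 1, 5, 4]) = (0 7 5 2 8 4 6 1)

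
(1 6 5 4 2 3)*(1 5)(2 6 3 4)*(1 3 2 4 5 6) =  (1 2 5 4)(3 6)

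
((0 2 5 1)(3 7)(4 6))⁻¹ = (0 1 5 2)(3 7)(4 6)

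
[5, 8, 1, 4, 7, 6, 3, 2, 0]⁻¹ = [8, 2, 7, 6, 3, 0, 5, 4, 1]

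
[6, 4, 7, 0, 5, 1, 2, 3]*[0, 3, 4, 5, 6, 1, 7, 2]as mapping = [0→7, 1→6, 2→2, 3→0, 4→1, 5→3, 6→4, 7→5]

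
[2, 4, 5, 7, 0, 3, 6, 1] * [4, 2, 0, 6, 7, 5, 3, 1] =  [0, 7, 5, 1, 4, 6, 3, 2]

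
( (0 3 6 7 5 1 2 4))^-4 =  (0 5)(1 3)(2 6)(4 7)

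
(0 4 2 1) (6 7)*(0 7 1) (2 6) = (0 4 6 1 7 2) 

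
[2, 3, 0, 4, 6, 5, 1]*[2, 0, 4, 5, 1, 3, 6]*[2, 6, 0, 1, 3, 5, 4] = [3, 5, 0, 6, 4, 1, 2]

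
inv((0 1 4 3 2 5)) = (0 5 2 3 4 1)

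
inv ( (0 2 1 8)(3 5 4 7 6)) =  (0 8 1 2)(3 6 7 4 5)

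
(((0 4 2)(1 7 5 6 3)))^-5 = (0 4 2)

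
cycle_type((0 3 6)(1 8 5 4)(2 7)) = 2.3.4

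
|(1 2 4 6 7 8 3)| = 7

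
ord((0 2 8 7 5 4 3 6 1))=9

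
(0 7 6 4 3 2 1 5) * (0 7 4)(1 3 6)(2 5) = (0 4 6)(1 2 3 5 7)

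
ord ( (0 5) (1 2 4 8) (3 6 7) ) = 12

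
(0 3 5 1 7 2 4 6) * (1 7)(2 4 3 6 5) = (0 6)(2 3)(4 5 7)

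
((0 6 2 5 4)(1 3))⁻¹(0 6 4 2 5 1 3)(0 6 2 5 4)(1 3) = (0 5 4 3 1 6 2)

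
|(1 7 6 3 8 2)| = 6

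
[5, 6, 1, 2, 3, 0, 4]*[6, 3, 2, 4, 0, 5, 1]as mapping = [0→5, 1→1, 2→3, 3→2, 4→4, 5→6, 6→0]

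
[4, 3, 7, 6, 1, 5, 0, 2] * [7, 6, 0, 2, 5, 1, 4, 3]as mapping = [0→5, 1→2, 2→3, 3→4, 4→6, 5→1, 6→7, 7→0]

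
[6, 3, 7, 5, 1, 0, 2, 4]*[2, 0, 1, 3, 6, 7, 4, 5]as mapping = [0→4, 1→3, 2→5, 3→7, 4→0, 5→2, 6→1, 7→6]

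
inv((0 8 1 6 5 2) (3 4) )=(0 2 5 6 1 8) (3 4) 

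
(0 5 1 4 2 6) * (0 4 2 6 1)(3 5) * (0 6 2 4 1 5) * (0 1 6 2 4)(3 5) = (0 5 2 3 1)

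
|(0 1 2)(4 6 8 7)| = 12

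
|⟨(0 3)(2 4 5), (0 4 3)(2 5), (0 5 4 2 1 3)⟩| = 720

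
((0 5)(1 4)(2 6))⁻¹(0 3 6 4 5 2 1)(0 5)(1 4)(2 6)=(0 6 4 5 3 2 1)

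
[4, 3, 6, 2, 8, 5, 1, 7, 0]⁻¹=[8, 6, 3, 1, 0, 5, 2, 7, 4]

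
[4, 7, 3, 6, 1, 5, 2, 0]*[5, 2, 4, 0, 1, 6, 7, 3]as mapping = [0→1, 1→3, 2→0, 3→7, 4→2, 5→6, 6→4, 7→5]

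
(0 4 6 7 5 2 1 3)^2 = (0 6 5 1)(2 3 4 7)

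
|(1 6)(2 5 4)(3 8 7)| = 6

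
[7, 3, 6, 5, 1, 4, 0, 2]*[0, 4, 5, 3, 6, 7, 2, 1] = [1, 3, 2, 7, 4, 6, 0, 5]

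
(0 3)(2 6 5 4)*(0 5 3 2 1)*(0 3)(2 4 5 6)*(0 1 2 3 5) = (0 4 2 3 6 1 5)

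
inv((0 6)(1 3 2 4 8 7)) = (0 6)(1 7 8 4 2 3)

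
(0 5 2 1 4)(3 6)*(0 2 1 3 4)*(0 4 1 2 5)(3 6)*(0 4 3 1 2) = (0 4 5)(1 3)(2 6)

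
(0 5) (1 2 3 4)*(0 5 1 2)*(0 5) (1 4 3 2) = (0 4 1 5) 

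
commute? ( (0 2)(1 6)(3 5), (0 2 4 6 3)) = no: (0 2)(1 6)(3 5)*(0 2 4 6 3) = (0 4 6 1 3 5), (0 2 4 6 3)*(0 2)(1 6)(3 5) = (1 6 5 3 2 4)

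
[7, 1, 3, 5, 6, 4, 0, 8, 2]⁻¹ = [6, 1, 8, 2, 5, 3, 4, 0, 7]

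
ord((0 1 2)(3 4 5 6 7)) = 15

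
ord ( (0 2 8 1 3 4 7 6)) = 8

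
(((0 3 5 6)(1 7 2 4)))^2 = (0 5)(1 2)(3 6)(4 7)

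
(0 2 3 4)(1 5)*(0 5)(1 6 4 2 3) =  (0 3 2 1)(4 5 6)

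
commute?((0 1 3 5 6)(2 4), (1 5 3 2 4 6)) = no:(0 1 3 5 6)(2 4)*(1 5 3 2 4 6) = (0 5 1 2 6), (1 5 3 2 4 6)*(0 1 3 5 6)(2 4) = (0 1 6 3 4)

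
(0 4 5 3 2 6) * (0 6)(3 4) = (0 3 2)(4 5)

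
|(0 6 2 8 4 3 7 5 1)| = 9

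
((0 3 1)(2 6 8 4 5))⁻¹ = (0 1 3)(2 5 4 8 6)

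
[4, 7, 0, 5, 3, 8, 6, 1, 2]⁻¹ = [2, 7, 8, 4, 0, 3, 6, 1, 5]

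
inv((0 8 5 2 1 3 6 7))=(0 7 6 3 1 2 5 8)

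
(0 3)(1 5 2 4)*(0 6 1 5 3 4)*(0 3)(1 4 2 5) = (0 2 3 6 4 1)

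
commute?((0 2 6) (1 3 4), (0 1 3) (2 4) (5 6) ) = no:(0 2 6) (1 3 4)*(0 1 3) (2 4) (5 6) = (0 4 3 2 5 6 1), (0 1 3) (2 4) (5 6)*(0 2 6) (1 3 4) = (0 3 2 1 4 6 5) 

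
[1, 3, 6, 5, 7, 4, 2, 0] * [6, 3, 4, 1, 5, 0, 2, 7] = [3, 1, 2, 0, 7, 5, 4, 6]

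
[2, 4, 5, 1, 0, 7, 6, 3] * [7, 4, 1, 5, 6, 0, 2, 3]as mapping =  [0→1, 1→6, 2→0, 3→4, 4→7, 5→3, 6→2, 7→5]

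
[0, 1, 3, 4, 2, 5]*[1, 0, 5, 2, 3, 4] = [1, 0, 2, 3, 5, 4]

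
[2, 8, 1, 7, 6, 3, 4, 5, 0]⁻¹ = [8, 2, 0, 5, 6, 7, 4, 3, 1]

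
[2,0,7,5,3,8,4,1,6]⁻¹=[1,7,0,4,6,3,8,2,5]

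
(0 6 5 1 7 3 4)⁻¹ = (0 4 3 7 1 5 6)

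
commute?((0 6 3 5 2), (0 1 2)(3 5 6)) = no:(0 6 3 5 2)*(0 1 2)(3 5 6) = (0 3 6 5)(1 2), (0 1 2)(3 5 6)*(0 6 3 5 2) = (0 1)(2 6 5 3)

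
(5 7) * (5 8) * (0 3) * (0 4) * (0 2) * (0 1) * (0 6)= (0 3 4 2 1 6)(5 7 8)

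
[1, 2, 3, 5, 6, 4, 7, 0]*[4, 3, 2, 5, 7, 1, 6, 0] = [3, 2, 5, 1, 6, 7, 0, 4]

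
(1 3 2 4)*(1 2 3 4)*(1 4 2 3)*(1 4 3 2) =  (2 3 4)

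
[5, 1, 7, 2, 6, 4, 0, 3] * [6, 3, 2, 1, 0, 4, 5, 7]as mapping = [0→4, 1→3, 2→7, 3→2, 4→5, 5→0, 6→6, 7→1]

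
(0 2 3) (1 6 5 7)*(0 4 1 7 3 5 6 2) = (1 2 5 3 4) 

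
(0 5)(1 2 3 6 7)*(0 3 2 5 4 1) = (0 4 1 5 3 6 7)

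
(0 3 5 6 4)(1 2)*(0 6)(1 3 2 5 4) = (0 2 3 4 6 1 5)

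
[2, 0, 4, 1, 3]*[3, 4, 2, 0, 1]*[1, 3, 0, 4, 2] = [0, 4, 3, 2, 1] 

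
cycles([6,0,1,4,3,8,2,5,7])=(0 6 2 1)(3 4)(5 8 7)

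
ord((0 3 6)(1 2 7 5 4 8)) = 6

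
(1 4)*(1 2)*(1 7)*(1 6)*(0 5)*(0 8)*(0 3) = (0 5 8 3)(1 4 2 7 6)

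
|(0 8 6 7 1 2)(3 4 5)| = 6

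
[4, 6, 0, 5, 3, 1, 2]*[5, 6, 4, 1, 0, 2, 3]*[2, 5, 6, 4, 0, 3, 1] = [2, 4, 3, 6, 5, 1, 0]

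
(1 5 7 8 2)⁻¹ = (1 2 8 7 5)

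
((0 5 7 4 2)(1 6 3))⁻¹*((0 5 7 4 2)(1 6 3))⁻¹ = (0 4 5 2 7)(1 6 3)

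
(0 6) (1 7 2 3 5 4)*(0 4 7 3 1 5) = (0 6 4 5 7 2 1 3) 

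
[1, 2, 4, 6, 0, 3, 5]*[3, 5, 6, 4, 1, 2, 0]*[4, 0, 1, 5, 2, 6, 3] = [6, 3, 0, 4, 5, 2, 1]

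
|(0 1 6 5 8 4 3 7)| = 8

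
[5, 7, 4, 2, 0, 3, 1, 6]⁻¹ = [4, 6, 3, 5, 2, 0, 7, 1]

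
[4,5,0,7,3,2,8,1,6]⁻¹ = [2,7,5,4,0,1,8,3,6]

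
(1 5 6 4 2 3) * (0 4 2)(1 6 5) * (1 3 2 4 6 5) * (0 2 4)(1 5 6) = (0 1 3 6)(2 4)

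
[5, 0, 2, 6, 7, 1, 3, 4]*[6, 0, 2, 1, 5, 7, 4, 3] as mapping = [0→7, 1→6, 2→2, 3→4, 4→3, 5→0, 6→1, 7→5] 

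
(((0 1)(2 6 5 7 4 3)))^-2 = (2 4 5)(3 7 6)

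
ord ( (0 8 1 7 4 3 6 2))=8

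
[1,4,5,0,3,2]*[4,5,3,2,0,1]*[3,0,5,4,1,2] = [2,3,0,1,5,4]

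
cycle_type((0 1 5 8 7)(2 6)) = 2.5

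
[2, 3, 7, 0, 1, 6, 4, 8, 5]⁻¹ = [3, 4, 0, 1, 6, 8, 5, 2, 7]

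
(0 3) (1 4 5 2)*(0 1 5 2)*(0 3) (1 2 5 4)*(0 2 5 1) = (0 2 4 1) (3 5) 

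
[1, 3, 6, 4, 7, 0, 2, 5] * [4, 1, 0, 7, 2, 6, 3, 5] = [1, 7, 3, 2, 5, 4, 0, 6] 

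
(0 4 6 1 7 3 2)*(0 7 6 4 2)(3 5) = (0 2 7 5 3)(1 6)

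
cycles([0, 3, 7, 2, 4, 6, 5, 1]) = (1 3 2 7)(5 6)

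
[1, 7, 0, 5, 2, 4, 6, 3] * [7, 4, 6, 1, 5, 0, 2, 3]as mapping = [0→4, 1→3, 2→7, 3→0, 4→6, 5→5, 6→2, 7→1]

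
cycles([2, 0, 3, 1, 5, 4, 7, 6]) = (0 2 3 1)(4 5)(6 7)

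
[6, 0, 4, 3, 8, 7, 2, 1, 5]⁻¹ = [1, 7, 6, 3, 2, 8, 0, 5, 4]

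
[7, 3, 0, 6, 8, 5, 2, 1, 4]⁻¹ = [2, 7, 6, 1, 8, 5, 3, 0, 4]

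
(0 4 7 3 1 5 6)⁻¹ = (0 6 5 1 3 7 4)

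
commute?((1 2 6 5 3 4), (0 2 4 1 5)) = no:(1 2 6 5 3 4) * (0 2 4 1 5) = (0 2 6)(1 4 5 3), (0 2 4 1 5) * (1 2 6 5 3 4) = (0 6 5)(1 3 4 2)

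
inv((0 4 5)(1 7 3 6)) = (0 5 4)(1 6 3 7)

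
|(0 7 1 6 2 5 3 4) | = 8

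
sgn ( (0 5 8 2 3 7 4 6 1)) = 1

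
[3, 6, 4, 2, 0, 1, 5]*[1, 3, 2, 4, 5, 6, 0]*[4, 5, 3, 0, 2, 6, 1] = [2, 4, 6, 3, 5, 0, 1]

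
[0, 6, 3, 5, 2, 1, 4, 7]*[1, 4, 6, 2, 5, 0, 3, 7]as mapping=[0→1, 1→3, 2→2, 3→0, 4→6, 5→4, 6→5, 7→7]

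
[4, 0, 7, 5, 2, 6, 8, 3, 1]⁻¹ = [1, 8, 4, 7, 0, 3, 5, 2, 6]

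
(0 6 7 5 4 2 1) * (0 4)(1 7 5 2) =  (0 6 5)(1 4)(2 7)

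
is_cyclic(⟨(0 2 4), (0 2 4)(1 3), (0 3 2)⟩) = no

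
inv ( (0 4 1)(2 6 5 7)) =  (0 1 4)(2 7 5 6)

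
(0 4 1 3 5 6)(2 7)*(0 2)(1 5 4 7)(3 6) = (0 7)(1 6 2)(3 4 5)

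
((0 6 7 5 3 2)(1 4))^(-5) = (0 6 7 5 3 2)(1 4)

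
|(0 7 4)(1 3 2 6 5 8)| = 6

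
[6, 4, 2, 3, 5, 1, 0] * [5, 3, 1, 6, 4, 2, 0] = [0, 4, 1, 6, 2, 3, 5]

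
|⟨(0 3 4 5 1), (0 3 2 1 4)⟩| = 360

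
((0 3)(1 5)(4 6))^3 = (0 3)(1 5)(4 6)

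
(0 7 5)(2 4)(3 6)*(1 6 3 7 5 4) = (0 5)(1 6 7 4 2)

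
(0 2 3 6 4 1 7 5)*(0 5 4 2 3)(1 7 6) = (0 3 1 6 2)(4 7)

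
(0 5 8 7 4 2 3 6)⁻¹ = (0 6 3 2 4 7 8 5)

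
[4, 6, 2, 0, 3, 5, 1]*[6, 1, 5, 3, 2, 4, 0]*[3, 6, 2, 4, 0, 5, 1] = [2, 3, 5, 1, 4, 0, 6]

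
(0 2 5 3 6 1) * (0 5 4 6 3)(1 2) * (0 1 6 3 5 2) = (0 6)(1 2 4 3 5)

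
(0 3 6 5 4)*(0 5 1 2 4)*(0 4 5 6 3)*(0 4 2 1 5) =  (0 4 6 5 2)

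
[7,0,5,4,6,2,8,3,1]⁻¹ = [1,8,5,7,3,2,4,0,6]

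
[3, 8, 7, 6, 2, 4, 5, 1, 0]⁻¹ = [8, 7, 4, 0, 5, 6, 3, 2, 1]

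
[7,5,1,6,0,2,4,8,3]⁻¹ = [4,2,5,8,6,1,3,0,7]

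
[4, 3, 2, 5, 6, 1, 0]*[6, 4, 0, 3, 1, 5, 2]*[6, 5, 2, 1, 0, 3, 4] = [5, 1, 6, 3, 2, 0, 4] 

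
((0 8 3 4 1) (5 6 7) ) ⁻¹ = (0 1 4 3 8) (5 7 6) 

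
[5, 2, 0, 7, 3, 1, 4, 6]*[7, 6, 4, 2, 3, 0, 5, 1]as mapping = [0→0, 1→4, 2→7, 3→1, 4→2, 5→6, 6→3, 7→5]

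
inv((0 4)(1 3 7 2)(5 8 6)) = (0 4)(1 2 7 3)(5 6 8)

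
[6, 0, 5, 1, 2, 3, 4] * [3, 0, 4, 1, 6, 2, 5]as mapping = [0→5, 1→3, 2→2, 3→0, 4→4, 5→1, 6→6]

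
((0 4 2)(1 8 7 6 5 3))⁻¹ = (0 2 4)(1 3 5 6 7 8)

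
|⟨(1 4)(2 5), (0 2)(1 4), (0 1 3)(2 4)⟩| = 720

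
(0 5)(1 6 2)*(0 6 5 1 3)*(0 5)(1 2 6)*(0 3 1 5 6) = (0 2 1 3 6)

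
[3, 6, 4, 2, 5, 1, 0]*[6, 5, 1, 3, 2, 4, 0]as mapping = [0→3, 1→0, 2→2, 3→1, 4→4, 5→5, 6→6]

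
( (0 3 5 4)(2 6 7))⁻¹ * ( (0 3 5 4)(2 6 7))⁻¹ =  (0 5)(2 6 7)(3 4)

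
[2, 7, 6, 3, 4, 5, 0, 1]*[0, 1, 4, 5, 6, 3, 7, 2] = [4, 2, 7, 5, 6, 3, 0, 1]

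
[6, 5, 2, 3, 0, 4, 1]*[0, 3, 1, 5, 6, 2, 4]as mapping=[0→4, 1→2, 2→1, 3→5, 4→0, 5→6, 6→3]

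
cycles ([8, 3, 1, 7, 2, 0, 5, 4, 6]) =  (0 8 6 5)(1 3 7 4 2)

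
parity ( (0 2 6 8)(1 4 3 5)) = even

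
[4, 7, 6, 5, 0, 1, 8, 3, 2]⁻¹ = [4, 5, 8, 7, 0, 3, 2, 1, 6]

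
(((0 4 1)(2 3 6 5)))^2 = (0 1 4)(2 6)(3 5)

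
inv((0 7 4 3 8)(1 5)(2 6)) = (0 8 3 4 7)(1 5)(2 6)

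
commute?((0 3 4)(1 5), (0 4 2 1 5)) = no:(0 3 4)(1 5) * (0 4 2 1 5) = (0 3 2 1), (0 4 2 1 5) * (0 3 4)(1 5) = (2 5 3 4)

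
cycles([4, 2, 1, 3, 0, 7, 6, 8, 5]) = (0 4)(1 2)(5 7 8)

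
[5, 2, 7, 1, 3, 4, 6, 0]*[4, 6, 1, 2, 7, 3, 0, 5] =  [3, 1, 5, 6, 2, 7, 0, 4]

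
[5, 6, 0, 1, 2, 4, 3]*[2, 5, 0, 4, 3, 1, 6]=[1, 6, 2, 5, 0, 3, 4]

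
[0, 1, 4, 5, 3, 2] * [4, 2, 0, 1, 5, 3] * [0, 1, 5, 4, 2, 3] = [2, 5, 3, 4, 1, 0] 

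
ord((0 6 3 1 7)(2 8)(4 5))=10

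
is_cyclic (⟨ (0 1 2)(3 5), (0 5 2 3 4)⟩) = no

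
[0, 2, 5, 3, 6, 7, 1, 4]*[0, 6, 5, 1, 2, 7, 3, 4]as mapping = [0→0, 1→5, 2→7, 3→1, 4→3, 5→4, 6→6, 7→2]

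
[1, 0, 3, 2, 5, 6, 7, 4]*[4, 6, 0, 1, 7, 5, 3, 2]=[6, 4, 1, 0, 5, 3, 2, 7]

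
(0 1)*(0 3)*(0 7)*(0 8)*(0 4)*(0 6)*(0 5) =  (0 1 3 7 8 4 6 5)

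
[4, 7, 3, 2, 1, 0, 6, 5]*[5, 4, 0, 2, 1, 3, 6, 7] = [1, 7, 2, 0, 4, 5, 6, 3]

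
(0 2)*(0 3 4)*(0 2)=(2 3 4)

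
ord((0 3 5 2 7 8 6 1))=8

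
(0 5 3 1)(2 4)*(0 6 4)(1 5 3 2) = (0 3 5 2)(1 6 4)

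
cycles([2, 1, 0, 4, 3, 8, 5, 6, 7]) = (0 2)(3 4)(5 8 7 6)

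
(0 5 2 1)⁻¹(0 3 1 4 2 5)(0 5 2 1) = (0 4 1 2 5 3)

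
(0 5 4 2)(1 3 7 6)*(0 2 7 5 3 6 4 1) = (0 3 5 1 6)(4 7)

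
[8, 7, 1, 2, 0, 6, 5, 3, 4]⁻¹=[4, 2, 3, 7, 8, 6, 5, 1, 0]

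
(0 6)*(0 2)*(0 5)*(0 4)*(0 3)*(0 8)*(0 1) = (0 6 2 5 4 3 8 1)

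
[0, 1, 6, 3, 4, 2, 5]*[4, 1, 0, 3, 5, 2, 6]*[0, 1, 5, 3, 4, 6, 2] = [4, 1, 2, 3, 6, 0, 5]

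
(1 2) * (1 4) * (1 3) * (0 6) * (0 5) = (0 6 5)(1 2 4 3)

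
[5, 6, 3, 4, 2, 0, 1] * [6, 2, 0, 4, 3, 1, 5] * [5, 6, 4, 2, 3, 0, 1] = [6, 0, 3, 2, 5, 1, 4]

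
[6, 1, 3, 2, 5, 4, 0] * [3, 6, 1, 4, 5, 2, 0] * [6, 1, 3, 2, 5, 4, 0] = [6, 0, 5, 1, 3, 4, 2]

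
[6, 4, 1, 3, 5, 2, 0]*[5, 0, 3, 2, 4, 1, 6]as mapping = [0→6, 1→4, 2→0, 3→2, 4→1, 5→3, 6→5]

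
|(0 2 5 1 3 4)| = 6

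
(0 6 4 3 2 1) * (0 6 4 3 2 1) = (0 4 2)(1 6 3)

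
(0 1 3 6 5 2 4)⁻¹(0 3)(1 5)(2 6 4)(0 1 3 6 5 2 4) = (0 4 5)(1 6)(2 3)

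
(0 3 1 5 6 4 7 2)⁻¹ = (0 2 7 4 6 5 1 3)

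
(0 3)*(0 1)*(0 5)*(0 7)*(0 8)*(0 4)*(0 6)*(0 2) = (0 3 1 5 7 8 4 6 2)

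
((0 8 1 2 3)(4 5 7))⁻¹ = (0 3 2 1 8)(4 7 5)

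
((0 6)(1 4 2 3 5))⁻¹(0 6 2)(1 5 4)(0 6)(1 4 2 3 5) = (0 3 6)(1 2 4)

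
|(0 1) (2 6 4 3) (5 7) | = 4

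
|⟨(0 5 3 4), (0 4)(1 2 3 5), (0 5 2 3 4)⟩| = 720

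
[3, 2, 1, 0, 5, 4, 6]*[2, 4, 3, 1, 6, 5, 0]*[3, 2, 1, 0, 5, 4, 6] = [2, 0, 5, 1, 4, 6, 3]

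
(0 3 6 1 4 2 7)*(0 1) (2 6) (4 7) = (0 3 2 4 6) (1 7) 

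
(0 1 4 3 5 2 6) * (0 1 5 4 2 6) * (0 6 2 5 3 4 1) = (0 3 1 5 2 6)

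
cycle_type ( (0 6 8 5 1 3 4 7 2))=9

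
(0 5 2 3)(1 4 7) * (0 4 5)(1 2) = (1 5)(2 3 4 7)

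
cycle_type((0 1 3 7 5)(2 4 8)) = 3.5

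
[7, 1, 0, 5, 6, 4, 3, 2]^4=[7, 1, 0, 3, 4, 5, 6, 2]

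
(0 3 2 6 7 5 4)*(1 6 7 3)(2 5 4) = (0 1 6 3 5 2 7 4)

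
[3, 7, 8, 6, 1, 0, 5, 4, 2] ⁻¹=[5, 4, 8, 0, 7, 6, 3, 1, 2] 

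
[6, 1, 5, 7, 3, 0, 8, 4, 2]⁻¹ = [5, 1, 8, 4, 7, 2, 0, 3, 6]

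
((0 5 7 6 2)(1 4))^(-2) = (0 6 5 2 7)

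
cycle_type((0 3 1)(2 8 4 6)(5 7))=2.3.4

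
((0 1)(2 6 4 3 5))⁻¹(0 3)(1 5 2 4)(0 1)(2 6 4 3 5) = (0 2 6 3)(1 5)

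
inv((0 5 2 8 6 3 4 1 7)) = (0 7 1 4 3 6 8 2 5)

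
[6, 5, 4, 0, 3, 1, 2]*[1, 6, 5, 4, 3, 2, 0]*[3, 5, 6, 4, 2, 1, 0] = [3, 6, 4, 5, 2, 0, 1]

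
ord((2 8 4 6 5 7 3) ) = 7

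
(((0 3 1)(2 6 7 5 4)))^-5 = (0 3 1)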